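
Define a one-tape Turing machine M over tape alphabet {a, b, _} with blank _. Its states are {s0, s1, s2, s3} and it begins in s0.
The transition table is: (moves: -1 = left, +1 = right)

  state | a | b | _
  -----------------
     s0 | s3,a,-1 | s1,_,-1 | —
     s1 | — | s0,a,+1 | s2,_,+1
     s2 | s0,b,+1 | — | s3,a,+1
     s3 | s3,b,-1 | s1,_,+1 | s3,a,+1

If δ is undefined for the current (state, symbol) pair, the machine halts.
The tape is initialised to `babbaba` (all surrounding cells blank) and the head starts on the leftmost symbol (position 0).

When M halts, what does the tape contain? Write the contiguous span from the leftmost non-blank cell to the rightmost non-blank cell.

a_a_baba

state=s0 head=0 tape=_[b]abbaba   (s0,b)→(s1,_,-1)
state=s1 head=-1 tape=[_]_abbaba   (s1,_)→(s2,_,+1)
state=s2 head=0 tape=_[_]abbaba   (s2,_)→(s3,a,+1)
state=s3 head=1 tape=_a[a]bbaba   (s3,a)→(s3,b,-1)
state=s3 head=0 tape=_[a]bbbaba   (s3,a)→(s3,b,-1)
state=s3 head=-1 tape=[_]bbbbaba   (s3,_)→(s3,a,+1)
state=s3 head=0 tape=a[b]bbbaba   (s3,b)→(s1,_,+1)
state=s1 head=1 tape=a_[b]bbaba   (s1,b)→(s0,a,+1)
state=s0 head=2 tape=a_a[b]baba   (s0,b)→(s1,_,-1)
state=s1 head=1 tape=a_[a]_baba
The non-blank tape span at halt is a_a_baba.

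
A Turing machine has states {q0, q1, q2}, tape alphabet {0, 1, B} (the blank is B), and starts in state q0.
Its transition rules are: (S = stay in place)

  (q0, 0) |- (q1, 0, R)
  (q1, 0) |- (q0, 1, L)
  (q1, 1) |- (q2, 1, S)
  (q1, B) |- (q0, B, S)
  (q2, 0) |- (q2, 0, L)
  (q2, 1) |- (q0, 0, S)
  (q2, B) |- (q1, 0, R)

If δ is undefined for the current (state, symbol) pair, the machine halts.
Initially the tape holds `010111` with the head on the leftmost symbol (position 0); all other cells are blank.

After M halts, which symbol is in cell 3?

state=q0 head=0 tape=[0]10111B   (q0,0)→(q1,0,R)
state=q1 head=1 tape=0[1]0111B   (q1,1)→(q2,1,S)
state=q2 head=1 tape=0[1]0111B   (q2,1)→(q0,0,S)
state=q0 head=1 tape=0[0]0111B   (q0,0)→(q1,0,R)
state=q1 head=2 tape=00[0]111B   (q1,0)→(q0,1,L)
state=q0 head=1 tape=0[0]1111B   (q0,0)→(q1,0,R)
state=q1 head=2 tape=00[1]111B   (q1,1)→(q2,1,S)
state=q2 head=2 tape=00[1]111B   (q2,1)→(q0,0,S)
state=q0 head=2 tape=00[0]111B   (q0,0)→(q1,0,R)
state=q1 head=3 tape=000[1]11B   (q1,1)→(q2,1,S)
state=q2 head=3 tape=000[1]11B   (q2,1)→(q0,0,S)
state=q0 head=3 tape=000[0]11B   (q0,0)→(q1,0,R)
state=q1 head=4 tape=0000[1]1B   (q1,1)→(q2,1,S)
state=q2 head=4 tape=0000[1]1B   (q2,1)→(q0,0,S)
state=q0 head=4 tape=0000[0]1B   (q0,0)→(q1,0,R)
state=q1 head=5 tape=00000[1]B   (q1,1)→(q2,1,S)
state=q2 head=5 tape=00000[1]B   (q2,1)→(q0,0,S)
state=q0 head=5 tape=00000[0]B   (q0,0)→(q1,0,R)
state=q1 head=6 tape=000000[B]   (q1,B)→(q0,B,S)
state=q0 head=6 tape=000000[B]
Cell 3 holds 0 when M halts.

0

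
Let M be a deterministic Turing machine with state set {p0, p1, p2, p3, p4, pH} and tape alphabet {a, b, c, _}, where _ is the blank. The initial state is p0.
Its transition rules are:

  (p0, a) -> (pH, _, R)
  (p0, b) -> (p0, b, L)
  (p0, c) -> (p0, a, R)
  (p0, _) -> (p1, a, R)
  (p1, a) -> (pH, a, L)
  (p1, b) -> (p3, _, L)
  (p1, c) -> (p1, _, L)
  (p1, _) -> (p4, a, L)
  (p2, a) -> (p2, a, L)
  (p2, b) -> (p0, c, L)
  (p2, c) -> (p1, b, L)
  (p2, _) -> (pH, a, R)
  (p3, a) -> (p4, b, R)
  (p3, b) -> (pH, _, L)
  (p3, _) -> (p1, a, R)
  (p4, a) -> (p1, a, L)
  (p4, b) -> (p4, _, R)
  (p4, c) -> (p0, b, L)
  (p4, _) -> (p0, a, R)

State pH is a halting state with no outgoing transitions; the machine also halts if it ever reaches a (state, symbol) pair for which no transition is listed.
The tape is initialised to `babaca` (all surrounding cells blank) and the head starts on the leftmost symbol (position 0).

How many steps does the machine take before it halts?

6

p0 | _[b]abaca   read b → write b, move L, go to p0
p0 | [_]babaca   read _ → write a, move R, go to p1
p1 | a[b]abaca   read b → write _, move L, go to p3
p3 | [a]_abaca   read a → write b, move R, go to p4
p4 | b[_]abaca   read _ → write a, move R, go to p0
p0 | ba[a]baca   read a → write _, move R, go to pH
pH | ba_[b]aca
M halts after 6 transitions.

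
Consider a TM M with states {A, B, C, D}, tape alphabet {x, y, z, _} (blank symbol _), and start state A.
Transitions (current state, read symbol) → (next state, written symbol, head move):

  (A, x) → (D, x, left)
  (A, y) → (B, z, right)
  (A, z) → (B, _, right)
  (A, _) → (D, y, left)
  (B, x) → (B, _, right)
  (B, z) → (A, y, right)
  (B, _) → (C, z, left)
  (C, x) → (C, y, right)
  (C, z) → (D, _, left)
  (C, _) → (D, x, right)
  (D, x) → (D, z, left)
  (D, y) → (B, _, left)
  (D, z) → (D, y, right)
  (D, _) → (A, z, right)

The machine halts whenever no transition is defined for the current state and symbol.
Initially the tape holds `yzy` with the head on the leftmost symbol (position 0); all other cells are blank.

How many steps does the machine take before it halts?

25

A | __[y]zy__   read y → write z, move right, go to B
B | __z[z]y__   read z → write y, move right, go to A
A | __zy[y]__   read y → write z, move right, go to B
B | __zyz[_]_   read _ → write z, move left, go to C
C | __zy[z]z_   read z → write _, move left, go to D
D | __z[y]_z_   read y → write _, move left, go to B
B | __[z]__z_   read z → write y, move right, go to A
A | __y[_]_z_   read _ → write y, move left, go to D
D | __[y]y_z_   read y → write _, move left, go to B
B | _[_]_y_z_   read _ → write z, move left, go to C
C | [_]z_y_z_   read _ → write x, move right, go to D
D | x[z]_y_z_   read z → write y, move right, go to D
D | xy[_]y_z_   read _ → write z, move right, go to A
A | xyz[y]_z_   read y → write z, move right, go to B
B | xyzz[_]z_   read _ → write z, move left, go to C
C | xyz[z]zz_   read z → write _, move left, go to D
D | xy[z]_zz_   read z → write y, move right, go to D
D | xyy[_]zz_   read _ → write z, move right, go to A
A | xyyz[z]z_   read z → write _, move right, go to B
B | xyyz_[z]_   read z → write y, move right, go to A
A | xyyz_y[_]   read _ → write y, move left, go to D
D | xyyz_[y]y   read y → write _, move left, go to B
B | xyyz[_]_y   read _ → write z, move left, go to C
C | xyy[z]z_y   read z → write _, move left, go to D
D | xy[y]_z_y   read y → write _, move left, go to B
B | x[y]__z_y
M halts after 25 transitions.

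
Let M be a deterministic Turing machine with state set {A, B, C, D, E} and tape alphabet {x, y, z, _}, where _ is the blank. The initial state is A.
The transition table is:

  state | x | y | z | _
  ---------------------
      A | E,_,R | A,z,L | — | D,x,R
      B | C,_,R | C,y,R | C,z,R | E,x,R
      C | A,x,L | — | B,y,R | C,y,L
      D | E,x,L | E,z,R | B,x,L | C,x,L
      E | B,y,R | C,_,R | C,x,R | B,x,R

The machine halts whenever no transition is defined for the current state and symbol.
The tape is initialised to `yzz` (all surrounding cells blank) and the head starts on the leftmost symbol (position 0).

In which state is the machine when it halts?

C

state=A head=0 tape=_[y]zz__   (A,y)→(A,z,L)
state=A head=-1 tape=[_]zzz__   (A,_)→(D,x,R)
state=D head=0 tape=x[z]zz__   (D,z)→(B,x,L)
state=B head=-1 tape=[x]xzz__   (B,x)→(C,_,R)
state=C head=0 tape=_[x]zz__   (C,x)→(A,x,L)
state=A head=-1 tape=[_]xzz__   (A,_)→(D,x,R)
state=D head=0 tape=x[x]zz__   (D,x)→(E,x,L)
state=E head=-1 tape=[x]xzz__   (E,x)→(B,y,R)
state=B head=0 tape=y[x]zz__   (B,x)→(C,_,R)
state=C head=1 tape=y_[z]z__   (C,z)→(B,y,R)
state=B head=2 tape=y_y[z]__   (B,z)→(C,z,R)
state=C head=3 tape=y_yz[_]_   (C,_)→(C,y,L)
state=C head=2 tape=y_y[z]y_   (C,z)→(B,y,R)
state=B head=3 tape=y_yy[y]_   (B,y)→(C,y,R)
state=C head=4 tape=y_yyy[_]   (C,_)→(C,y,L)
state=C head=3 tape=y_yy[y]y
No transition is defined for (C, y); M halts in state C.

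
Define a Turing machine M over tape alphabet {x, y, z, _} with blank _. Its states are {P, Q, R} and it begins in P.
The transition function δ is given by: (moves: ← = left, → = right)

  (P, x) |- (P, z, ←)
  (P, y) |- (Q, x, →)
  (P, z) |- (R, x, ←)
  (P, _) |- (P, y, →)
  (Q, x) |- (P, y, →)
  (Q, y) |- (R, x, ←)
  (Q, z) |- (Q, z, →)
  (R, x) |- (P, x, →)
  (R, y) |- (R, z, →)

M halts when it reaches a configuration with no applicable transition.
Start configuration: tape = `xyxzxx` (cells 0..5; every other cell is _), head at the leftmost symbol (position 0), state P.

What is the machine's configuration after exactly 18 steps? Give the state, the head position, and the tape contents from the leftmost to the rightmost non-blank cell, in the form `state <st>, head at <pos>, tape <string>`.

state R, head at -2, tape xzzzzzx

state=P head=0 tape=__[x]yxzxx   (P,x)→(P,z,←)
state=P head=-1 tape=_[_]zyxzxx   (P,_)→(P,y,→)
state=P head=0 tape=_y[z]yxzxx   (P,z)→(R,x,←)
state=R head=-1 tape=_[y]xyxzxx   (R,y)→(R,z,→)
state=R head=0 tape=_z[x]yxzxx   (R,x)→(P,x,→)
state=P head=1 tape=_zx[y]xzxx   (P,y)→(Q,x,→)
state=Q head=2 tape=_zxx[x]zxx   (Q,x)→(P,y,→)
state=P head=3 tape=_zxxy[z]xx   (P,z)→(R,x,←)
state=R head=2 tape=_zxx[y]xxx   (R,y)→(R,z,→)
state=R head=3 tape=_zxxz[x]xx   (R,x)→(P,x,→)
state=P head=4 tape=_zxxzx[x]x   (P,x)→(P,z,←)
state=P head=3 tape=_zxxz[x]zx   (P,x)→(P,z,←)
state=P head=2 tape=_zxx[z]zzx   (P,z)→(R,x,←)
state=R head=1 tape=_zx[x]xzzx   (R,x)→(P,x,→)
state=P head=2 tape=_zxx[x]zzx   (P,x)→(P,z,←)
state=P head=1 tape=_zx[x]zzzx   (P,x)→(P,z,←)
state=P head=0 tape=_z[x]zzzzx   (P,x)→(P,z,←)
state=P head=-1 tape=_[z]zzzzzx   (P,z)→(R,x,←)
state=R head=-2 tape=[_]xzzzzzx
After 18 steps: state R, head at -2, tape xzzzzzx.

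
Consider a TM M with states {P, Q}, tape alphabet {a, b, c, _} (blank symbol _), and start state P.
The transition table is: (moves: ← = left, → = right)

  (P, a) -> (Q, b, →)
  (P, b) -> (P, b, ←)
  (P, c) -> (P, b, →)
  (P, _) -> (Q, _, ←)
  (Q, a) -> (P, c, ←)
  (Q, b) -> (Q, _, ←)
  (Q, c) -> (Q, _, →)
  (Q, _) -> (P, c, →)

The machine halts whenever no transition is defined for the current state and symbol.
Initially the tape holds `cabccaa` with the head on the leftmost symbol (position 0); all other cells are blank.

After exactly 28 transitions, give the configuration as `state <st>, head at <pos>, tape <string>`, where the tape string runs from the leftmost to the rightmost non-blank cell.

state=P head=0 tape=_[c]abccaa   (P,c)→(P,b,→)
state=P head=1 tape=_b[a]bccaa   (P,a)→(Q,b,→)
state=Q head=2 tape=_bb[b]ccaa   (Q,b)→(Q,_,←)
state=Q head=1 tape=_b[b]_ccaa   (Q,b)→(Q,_,←)
state=Q head=0 tape=_[b]__ccaa   (Q,b)→(Q,_,←)
state=Q head=-1 tape=[_]___ccaa   (Q,_)→(P,c,→)
state=P head=0 tape=c[_]__ccaa   (P,_)→(Q,_,←)
state=Q head=-1 tape=[c]___ccaa   (Q,c)→(Q,_,→)
state=Q head=0 tape=_[_]__ccaa   (Q,_)→(P,c,→)
state=P head=1 tape=_c[_]_ccaa   (P,_)→(Q,_,←)
state=Q head=0 tape=_[c]__ccaa   (Q,c)→(Q,_,→)
state=Q head=1 tape=__[_]_ccaa   (Q,_)→(P,c,→)
state=P head=2 tape=__c[_]ccaa   (P,_)→(Q,_,←)
state=Q head=1 tape=__[c]_ccaa   (Q,c)→(Q,_,→)
state=Q head=2 tape=___[_]ccaa   (Q,_)→(P,c,→)
state=P head=3 tape=___c[c]caa   (P,c)→(P,b,→)
state=P head=4 tape=___cb[c]aa   (P,c)→(P,b,→)
state=P head=5 tape=___cbb[a]a   (P,a)→(Q,b,→)
state=Q head=6 tape=___cbbb[a]   (Q,a)→(P,c,←)
state=P head=5 tape=___cbb[b]c   (P,b)→(P,b,←)
state=P head=4 tape=___cb[b]bc   (P,b)→(P,b,←)
state=P head=3 tape=___c[b]bbc   (P,b)→(P,b,←)
state=P head=2 tape=___[c]bbbc   (P,c)→(P,b,→)
state=P head=3 tape=___b[b]bbc   (P,b)→(P,b,←)
state=P head=2 tape=___[b]bbbc   (P,b)→(P,b,←)
state=P head=1 tape=__[_]bbbbc   (P,_)→(Q,_,←)
state=Q head=0 tape=_[_]_bbbbc   (Q,_)→(P,c,→)
state=P head=1 tape=_c[_]bbbbc   (P,_)→(Q,_,←)
state=Q head=0 tape=_[c]_bbbbc
After 28 steps: state Q, head at 0, tape c_bbbbc.

state Q, head at 0, tape c_bbbbc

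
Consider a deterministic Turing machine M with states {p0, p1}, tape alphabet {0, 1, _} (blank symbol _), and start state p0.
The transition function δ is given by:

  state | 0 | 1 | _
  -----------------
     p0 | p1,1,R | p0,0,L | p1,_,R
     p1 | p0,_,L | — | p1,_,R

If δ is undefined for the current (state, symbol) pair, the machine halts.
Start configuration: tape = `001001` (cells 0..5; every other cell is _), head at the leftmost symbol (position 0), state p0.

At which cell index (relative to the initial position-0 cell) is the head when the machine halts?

2

state=p0 head=0 tape=_[0]01001   (p0,0)→(p1,1,R)
state=p1 head=1 tape=_1[0]1001   (p1,0)→(p0,_,L)
state=p0 head=0 tape=_[1]_1001   (p0,1)→(p0,0,L)
state=p0 head=-1 tape=[_]0_1001   (p0,_)→(p1,_,R)
state=p1 head=0 tape=_[0]_1001   (p1,0)→(p0,_,L)
state=p0 head=-1 tape=[_]__1001   (p0,_)→(p1,_,R)
state=p1 head=0 tape=_[_]_1001   (p1,_)→(p1,_,R)
state=p1 head=1 tape=__[_]1001   (p1,_)→(p1,_,R)
state=p1 head=2 tape=___[1]001
At halt the head is at cell 2.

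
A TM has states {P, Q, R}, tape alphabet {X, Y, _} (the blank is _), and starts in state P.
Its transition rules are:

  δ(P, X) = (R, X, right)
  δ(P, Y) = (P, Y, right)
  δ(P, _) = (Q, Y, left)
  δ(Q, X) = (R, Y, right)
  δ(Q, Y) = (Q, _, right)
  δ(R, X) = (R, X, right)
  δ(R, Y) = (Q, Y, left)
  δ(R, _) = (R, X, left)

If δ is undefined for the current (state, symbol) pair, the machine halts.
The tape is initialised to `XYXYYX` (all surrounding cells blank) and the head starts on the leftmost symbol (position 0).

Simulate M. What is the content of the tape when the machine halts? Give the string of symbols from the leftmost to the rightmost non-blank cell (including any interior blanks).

YX

state=P head=0 tape=[X]YXYYX_   (P,X)→(R,X,right)
state=R head=1 tape=X[Y]XYYX_   (R,Y)→(Q,Y,left)
state=Q head=0 tape=[X]YXYYX_   (Q,X)→(R,Y,right)
state=R head=1 tape=Y[Y]XYYX_   (R,Y)→(Q,Y,left)
state=Q head=0 tape=[Y]YXYYX_   (Q,Y)→(Q,_,right)
state=Q head=1 tape=_[Y]XYYX_   (Q,Y)→(Q,_,right)
state=Q head=2 tape=__[X]YYX_   (Q,X)→(R,Y,right)
state=R head=3 tape=__Y[Y]YX_   (R,Y)→(Q,Y,left)
state=Q head=2 tape=__[Y]YYX_   (Q,Y)→(Q,_,right)
state=Q head=3 tape=___[Y]YX_   (Q,Y)→(Q,_,right)
state=Q head=4 tape=____[Y]X_   (Q,Y)→(Q,_,right)
state=Q head=5 tape=_____[X]_   (Q,X)→(R,Y,right)
state=R head=6 tape=_____Y[_]   (R,_)→(R,X,left)
state=R head=5 tape=_____[Y]X   (R,Y)→(Q,Y,left)
state=Q head=4 tape=____[_]YX
The non-blank tape span at halt is YX.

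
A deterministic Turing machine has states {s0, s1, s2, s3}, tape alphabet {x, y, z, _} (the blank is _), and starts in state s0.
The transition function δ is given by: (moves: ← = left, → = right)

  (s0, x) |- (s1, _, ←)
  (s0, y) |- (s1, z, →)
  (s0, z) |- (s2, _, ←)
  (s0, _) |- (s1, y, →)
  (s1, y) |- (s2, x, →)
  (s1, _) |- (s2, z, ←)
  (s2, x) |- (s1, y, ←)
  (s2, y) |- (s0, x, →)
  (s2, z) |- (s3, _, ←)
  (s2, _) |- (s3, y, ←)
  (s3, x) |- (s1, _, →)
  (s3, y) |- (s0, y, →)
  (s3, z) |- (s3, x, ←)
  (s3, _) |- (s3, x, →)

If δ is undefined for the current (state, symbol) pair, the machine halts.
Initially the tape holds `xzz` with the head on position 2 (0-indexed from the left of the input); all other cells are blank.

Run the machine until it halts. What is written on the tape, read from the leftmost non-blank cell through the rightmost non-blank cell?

xxy

s0 | _xz[z]   read z → write _, move ←, go to s2
s2 | _x[z]_   read z → write _, move ←, go to s3
s3 | _[x]__   read x → write _, move →, go to s1
s1 | __[_]_   read _ → write z, move ←, go to s2
s2 | _[_]z_   read _ → write y, move ←, go to s3
s3 | [_]yz_   read _ → write x, move →, go to s3
s3 | x[y]z_   read y → write y, move →, go to s0
s0 | xy[z]_   read z → write _, move ←, go to s2
s2 | x[y]__   read y → write x, move →, go to s0
s0 | xx[_]_   read _ → write y, move →, go to s1
s1 | xxy[_]   read _ → write z, move ←, go to s2
s2 | xx[y]z   read y → write x, move →, go to s0
s0 | xxx[z]   read z → write _, move ←, go to s2
s2 | xx[x]_   read x → write y, move ←, go to s1
s1 | x[x]y_
The non-blank tape span at halt is xxy.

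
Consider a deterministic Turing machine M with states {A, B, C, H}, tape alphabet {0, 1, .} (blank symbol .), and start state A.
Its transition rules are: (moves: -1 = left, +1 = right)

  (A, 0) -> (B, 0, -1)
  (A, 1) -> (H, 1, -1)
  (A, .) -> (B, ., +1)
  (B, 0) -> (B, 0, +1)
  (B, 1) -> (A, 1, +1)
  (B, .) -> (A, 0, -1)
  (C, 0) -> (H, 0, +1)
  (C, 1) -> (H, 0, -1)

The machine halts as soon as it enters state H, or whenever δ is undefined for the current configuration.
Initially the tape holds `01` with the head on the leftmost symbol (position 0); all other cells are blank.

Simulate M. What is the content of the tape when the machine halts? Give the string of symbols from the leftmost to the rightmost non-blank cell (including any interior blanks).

001000

A | ..[0]1...   read 0 → write 0, move -1, go to B
B | .[.]01...   read . → write 0, move -1, go to A
A | [.]001...   read . → write ., move +1, go to B
B | .[0]01...   read 0 → write 0, move +1, go to B
B | .0[0]1...   read 0 → write 0, move +1, go to B
B | .00[1]...   read 1 → write 1, move +1, go to A
A | .001[.]..   read . → write ., move +1, go to B
B | .001.[.].   read . → write 0, move -1, go to A
A | .001[.]0.   read . → write ., move +1, go to B
B | .001.[0].   read 0 → write 0, move +1, go to B
B | .001.0[.]   read . → write 0, move -1, go to A
A | .001.[0]0   read 0 → write 0, move -1, go to B
B | .001[.]00   read . → write 0, move -1, go to A
A | .00[1]000   read 1 → write 1, move -1, go to H
H | .0[0]1000
The non-blank tape span at halt is 001000.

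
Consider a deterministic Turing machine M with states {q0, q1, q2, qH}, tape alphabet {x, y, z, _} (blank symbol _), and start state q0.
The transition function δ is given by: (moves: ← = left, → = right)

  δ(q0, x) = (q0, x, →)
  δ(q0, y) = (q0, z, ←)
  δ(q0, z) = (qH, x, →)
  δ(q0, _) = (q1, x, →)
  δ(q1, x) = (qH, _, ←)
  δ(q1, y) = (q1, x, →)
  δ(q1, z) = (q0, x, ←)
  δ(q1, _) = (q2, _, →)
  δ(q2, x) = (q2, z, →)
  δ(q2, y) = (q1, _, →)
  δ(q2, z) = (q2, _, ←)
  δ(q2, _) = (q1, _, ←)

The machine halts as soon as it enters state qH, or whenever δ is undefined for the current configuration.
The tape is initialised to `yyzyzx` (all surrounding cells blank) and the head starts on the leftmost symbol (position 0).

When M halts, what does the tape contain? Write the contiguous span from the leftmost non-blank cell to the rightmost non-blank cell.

xxxzyzx

state=q0 head=0 tape=_[y]yzyzx   (q0,y)→(q0,z,←)
state=q0 head=-1 tape=[_]zyzyzx   (q0,_)→(q1,x,→)
state=q1 head=0 tape=x[z]yzyzx   (q1,z)→(q0,x,←)
state=q0 head=-1 tape=[x]xyzyzx   (q0,x)→(q0,x,→)
state=q0 head=0 tape=x[x]yzyzx   (q0,x)→(q0,x,→)
state=q0 head=1 tape=xx[y]zyzx   (q0,y)→(q0,z,←)
state=q0 head=0 tape=x[x]zzyzx   (q0,x)→(q0,x,→)
state=q0 head=1 tape=xx[z]zyzx   (q0,z)→(qH,x,→)
state=qH head=2 tape=xxx[z]yzx
The non-blank tape span at halt is xxxzyzx.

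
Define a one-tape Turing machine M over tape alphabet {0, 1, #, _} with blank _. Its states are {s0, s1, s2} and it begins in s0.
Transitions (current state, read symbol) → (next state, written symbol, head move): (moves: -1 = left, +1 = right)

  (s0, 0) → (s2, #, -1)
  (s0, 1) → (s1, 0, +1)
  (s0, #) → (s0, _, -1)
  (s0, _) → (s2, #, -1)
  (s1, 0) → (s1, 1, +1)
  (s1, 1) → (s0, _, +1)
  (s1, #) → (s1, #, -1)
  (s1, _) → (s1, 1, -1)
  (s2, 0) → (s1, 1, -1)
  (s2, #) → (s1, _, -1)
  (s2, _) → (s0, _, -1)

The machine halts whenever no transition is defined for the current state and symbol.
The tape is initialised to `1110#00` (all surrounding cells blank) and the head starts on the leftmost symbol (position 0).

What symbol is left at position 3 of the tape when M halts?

s0 | [1]110#00   read 1 → write 0, move +1, go to s1
s1 | 0[1]10#00   read 1 → write _, move +1, go to s0
s0 | 0_[1]0#00   read 1 → write 0, move +1, go to s1
s1 | 0_0[0]#00   read 0 → write 1, move +1, go to s1
s1 | 0_01[#]00   read # → write #, move -1, go to s1
s1 | 0_0[1]#00   read 1 → write _, move +1, go to s0
s0 | 0_0_[#]00   read # → write _, move -1, go to s0
s0 | 0_0[_]_00   read _ → write #, move -1, go to s2
s2 | 0_[0]#_00   read 0 → write 1, move -1, go to s1
s1 | 0[_]1#_00   read _ → write 1, move -1, go to s1
s1 | [0]11#_00   read 0 → write 1, move +1, go to s1
s1 | 1[1]1#_00   read 1 → write _, move +1, go to s0
s0 | 1_[1]#_00   read 1 → write 0, move +1, go to s1
s1 | 1_0[#]_00   read # → write #, move -1, go to s1
s1 | 1_[0]#_00   read 0 → write 1, move +1, go to s1
s1 | 1_1[#]_00   read # → write #, move -1, go to s1
s1 | 1_[1]#_00   read 1 → write _, move +1, go to s0
s0 | 1__[#]_00   read # → write _, move -1, go to s0
s0 | 1_[_]__00   read _ → write #, move -1, go to s2
s2 | 1[_]#__00   read _ → write _, move -1, go to s0
s0 | [1]_#__00   read 1 → write 0, move +1, go to s1
s1 | 0[_]#__00   read _ → write 1, move -1, go to s1
s1 | [0]1#__00   read 0 → write 1, move +1, go to s1
s1 | 1[1]#__00   read 1 → write _, move +1, go to s0
s0 | 1_[#]__00   read # → write _, move -1, go to s0
s0 | 1[_]___00   read _ → write #, move -1, go to s2
s2 | [1]#___00
Cell 3 holds _ when M halts.

_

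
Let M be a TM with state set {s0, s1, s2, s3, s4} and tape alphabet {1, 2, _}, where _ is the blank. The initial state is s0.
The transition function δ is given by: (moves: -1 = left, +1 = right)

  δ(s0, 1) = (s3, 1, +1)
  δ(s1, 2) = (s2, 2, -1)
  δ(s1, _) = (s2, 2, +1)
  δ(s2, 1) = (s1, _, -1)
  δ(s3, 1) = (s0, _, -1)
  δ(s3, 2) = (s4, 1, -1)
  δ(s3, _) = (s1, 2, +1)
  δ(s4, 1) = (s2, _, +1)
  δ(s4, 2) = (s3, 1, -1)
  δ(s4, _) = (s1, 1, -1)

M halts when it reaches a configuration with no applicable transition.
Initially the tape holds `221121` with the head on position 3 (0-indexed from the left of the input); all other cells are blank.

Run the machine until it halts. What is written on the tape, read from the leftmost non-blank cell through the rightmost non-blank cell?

state=s0 head=3 tape=221[1]21   (s0,1)→(s3,1,+1)
state=s3 head=4 tape=2211[2]1   (s3,2)→(s4,1,-1)
state=s4 head=3 tape=221[1]11   (s4,1)→(s2,_,+1)
state=s2 head=4 tape=221_[1]1   (s2,1)→(s1,_,-1)
state=s1 head=3 tape=221[_]_1   (s1,_)→(s2,2,+1)
state=s2 head=4 tape=2212[_]1
The non-blank tape span at halt is 2212_1.

2212_1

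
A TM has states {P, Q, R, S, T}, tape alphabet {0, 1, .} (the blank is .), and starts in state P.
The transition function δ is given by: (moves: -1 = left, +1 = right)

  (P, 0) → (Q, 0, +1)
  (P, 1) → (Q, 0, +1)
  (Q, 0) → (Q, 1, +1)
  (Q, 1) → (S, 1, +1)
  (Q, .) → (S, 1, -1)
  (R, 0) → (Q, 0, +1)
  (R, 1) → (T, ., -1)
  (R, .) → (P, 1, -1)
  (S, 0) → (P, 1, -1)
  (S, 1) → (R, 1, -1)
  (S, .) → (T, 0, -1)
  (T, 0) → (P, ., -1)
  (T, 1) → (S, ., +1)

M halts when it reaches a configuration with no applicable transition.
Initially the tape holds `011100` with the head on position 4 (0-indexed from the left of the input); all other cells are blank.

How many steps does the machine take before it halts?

25

P | .0111[0]0.   read 0 → write 0, move +1, go to Q
Q | .01110[0].   read 0 → write 1, move +1, go to Q
Q | .011101[.]   read . → write 1, move -1, go to S
S | .01110[1]1   read 1 → write 1, move -1, go to R
R | .0111[0]11   read 0 → write 0, move +1, go to Q
Q | .01110[1]1   read 1 → write 1, move +1, go to S
S | .011101[1]   read 1 → write 1, move -1, go to R
R | .01110[1]1   read 1 → write ., move -1, go to T
T | .0111[0].1   read 0 → write ., move -1, go to P
P | .011[1]..1   read 1 → write 0, move +1, go to Q
Q | .0110[.].1   read . → write 1, move -1, go to S
S | .011[0]1.1   read 0 → write 1, move -1, go to P
P | .01[1]11.1   read 1 → write 0, move +1, go to Q
Q | .010[1]1.1   read 1 → write 1, move +1, go to S
S | .0101[1].1   read 1 → write 1, move -1, go to R
R | .010[1]1.1   read 1 → write ., move -1, go to T
T | .01[0].1.1   read 0 → write ., move -1, go to P
P | .0[1]..1.1   read 1 → write 0, move +1, go to Q
Q | .00[.].1.1   read . → write 1, move -1, go to S
S | .0[0]1.1.1   read 0 → write 1, move -1, go to P
P | .[0]11.1.1   read 0 → write 0, move +1, go to Q
Q | .0[1]1.1.1   read 1 → write 1, move +1, go to S
S | .01[1].1.1   read 1 → write 1, move -1, go to R
R | .0[1]1.1.1   read 1 → write ., move -1, go to T
T | .[0].1.1.1   read 0 → write ., move -1, go to P
P | [.]..1.1.1
M halts after 25 transitions.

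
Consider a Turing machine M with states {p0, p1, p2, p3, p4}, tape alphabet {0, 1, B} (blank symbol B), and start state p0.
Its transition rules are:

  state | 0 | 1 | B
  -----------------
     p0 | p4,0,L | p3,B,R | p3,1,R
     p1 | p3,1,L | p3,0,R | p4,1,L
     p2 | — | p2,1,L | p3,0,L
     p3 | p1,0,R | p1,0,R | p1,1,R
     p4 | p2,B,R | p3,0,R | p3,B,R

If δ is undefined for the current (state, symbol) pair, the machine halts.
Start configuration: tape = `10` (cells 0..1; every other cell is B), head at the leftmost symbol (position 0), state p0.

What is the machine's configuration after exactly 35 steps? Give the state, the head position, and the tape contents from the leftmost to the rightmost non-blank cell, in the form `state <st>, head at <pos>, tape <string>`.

p0 | [1]0BBBB   read 1 → write B, move R, go to p3
p3 | B[0]BBBB   read 0 → write 0, move R, go to p1
p1 | B0[B]BBB   read B → write 1, move L, go to p4
p4 | B[0]1BBB   read 0 → write B, move R, go to p2
p2 | BB[1]BBB   read 1 → write 1, move L, go to p2
p2 | B[B]1BBB   read B → write 0, move L, go to p3
p3 | [B]01BBB   read B → write 1, move R, go to p1
p1 | 1[0]1BBB   read 0 → write 1, move L, go to p3
p3 | [1]11BBB   read 1 → write 0, move R, go to p1
p1 | 0[1]1BBB   read 1 → write 0, move R, go to p3
p3 | 00[1]BBB   read 1 → write 0, move R, go to p1
p1 | 000[B]BB   read B → write 1, move L, go to p4
p4 | 00[0]1BB   read 0 → write B, move R, go to p2
p2 | 00B[1]BB   read 1 → write 1, move L, go to p2
p2 | 00[B]1BB   read B → write 0, move L, go to p3
p3 | 0[0]01BB   read 0 → write 0, move R, go to p1
p1 | 00[0]1BB   read 0 → write 1, move L, go to p3
p3 | 0[0]11BB   read 0 → write 0, move R, go to p1
p1 | 00[1]1BB   read 1 → write 0, move R, go to p3
p3 | 000[1]BB   read 1 → write 0, move R, go to p1
p1 | 0000[B]B   read B → write 1, move L, go to p4
p4 | 000[0]1B   read 0 → write B, move R, go to p2
p2 | 000B[1]B   read 1 → write 1, move L, go to p2
p2 | 000[B]1B   read B → write 0, move L, go to p3
p3 | 00[0]01B   read 0 → write 0, move R, go to p1
p1 | 000[0]1B   read 0 → write 1, move L, go to p3
p3 | 00[0]11B   read 0 → write 0, move R, go to p1
p1 | 000[1]1B   read 1 → write 0, move R, go to p3
p3 | 0000[1]B   read 1 → write 0, move R, go to p1
p1 | 00000[B]   read B → write 1, move L, go to p4
p4 | 0000[0]1   read 0 → write B, move R, go to p2
p2 | 0000B[1]   read 1 → write 1, move L, go to p2
p2 | 0000[B]1   read B → write 0, move L, go to p3
p3 | 000[0]01   read 0 → write 0, move R, go to p1
p1 | 0000[0]1   read 0 → write 1, move L, go to p3
p3 | 000[0]11
After 35 steps: state p3, head at 3, tape 000011.

state p3, head at 3, tape 000011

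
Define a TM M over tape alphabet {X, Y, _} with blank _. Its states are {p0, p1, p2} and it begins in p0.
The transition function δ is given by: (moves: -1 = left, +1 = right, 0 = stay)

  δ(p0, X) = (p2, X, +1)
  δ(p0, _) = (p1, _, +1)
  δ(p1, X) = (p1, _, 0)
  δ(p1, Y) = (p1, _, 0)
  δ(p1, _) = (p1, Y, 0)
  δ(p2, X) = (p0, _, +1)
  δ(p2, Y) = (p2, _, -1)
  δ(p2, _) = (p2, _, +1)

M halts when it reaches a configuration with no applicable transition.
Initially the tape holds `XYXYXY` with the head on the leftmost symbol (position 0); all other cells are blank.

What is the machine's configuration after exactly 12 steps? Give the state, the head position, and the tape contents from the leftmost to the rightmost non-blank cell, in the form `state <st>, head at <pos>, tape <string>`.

state=p0 head=0 tape=[X]YXYXY   (p0,X)→(p2,X,+1)
state=p2 head=1 tape=X[Y]XYXY   (p2,Y)→(p2,_,-1)
state=p2 head=0 tape=[X]_XYXY   (p2,X)→(p0,_,+1)
state=p0 head=1 tape=_[_]XYXY   (p0,_)→(p1,_,+1)
state=p1 head=2 tape=__[X]YXY   (p1,X)→(p1,_,0)
state=p1 head=2 tape=__[_]YXY   (p1,_)→(p1,Y,0)
state=p1 head=2 tape=__[Y]YXY   (p1,Y)→(p1,_,0)
state=p1 head=2 tape=__[_]YXY   (p1,_)→(p1,Y,0)
state=p1 head=2 tape=__[Y]YXY   (p1,Y)→(p1,_,0)
state=p1 head=2 tape=__[_]YXY   (p1,_)→(p1,Y,0)
state=p1 head=2 tape=__[Y]YXY   (p1,Y)→(p1,_,0)
state=p1 head=2 tape=__[_]YXY   (p1,_)→(p1,Y,0)
state=p1 head=2 tape=__[Y]YXY
After 12 steps: state p1, head at 2, tape YYXY.

state p1, head at 2, tape YYXY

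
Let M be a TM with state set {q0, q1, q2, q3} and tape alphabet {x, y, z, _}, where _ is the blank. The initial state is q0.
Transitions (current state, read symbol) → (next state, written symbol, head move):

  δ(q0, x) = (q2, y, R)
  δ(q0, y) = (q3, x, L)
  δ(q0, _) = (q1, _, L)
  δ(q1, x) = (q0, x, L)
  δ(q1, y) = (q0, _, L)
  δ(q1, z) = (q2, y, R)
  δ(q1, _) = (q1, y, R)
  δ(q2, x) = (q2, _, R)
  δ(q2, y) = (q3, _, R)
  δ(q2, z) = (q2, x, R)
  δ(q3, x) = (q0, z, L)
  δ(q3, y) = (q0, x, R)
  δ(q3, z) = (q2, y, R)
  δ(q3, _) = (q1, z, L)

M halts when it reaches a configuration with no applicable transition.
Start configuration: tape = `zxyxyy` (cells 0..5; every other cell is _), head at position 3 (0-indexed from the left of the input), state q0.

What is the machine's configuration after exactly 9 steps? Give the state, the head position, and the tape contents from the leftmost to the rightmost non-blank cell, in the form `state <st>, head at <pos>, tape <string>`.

state q0, head at 0, tape zzx__x

state=q0 head=3 tape=zxy[x]yy_   (q0,x)→(q2,y,R)
state=q2 head=4 tape=zxyy[y]y_   (q2,y)→(q3,_,R)
state=q3 head=5 tape=zxyy_[y]_   (q3,y)→(q0,x,R)
state=q0 head=6 tape=zxyy_x[_]   (q0,_)→(q1,_,L)
state=q1 head=5 tape=zxyy_[x]_   (q1,x)→(q0,x,L)
state=q0 head=4 tape=zxyy[_]x_   (q0,_)→(q1,_,L)
state=q1 head=3 tape=zxy[y]_x_   (q1,y)→(q0,_,L)
state=q0 head=2 tape=zx[y]__x_   (q0,y)→(q3,x,L)
state=q3 head=1 tape=z[x]x__x_   (q3,x)→(q0,z,L)
state=q0 head=0 tape=[z]zx__x_
After 9 steps: state q0, head at 0, tape zzx__x.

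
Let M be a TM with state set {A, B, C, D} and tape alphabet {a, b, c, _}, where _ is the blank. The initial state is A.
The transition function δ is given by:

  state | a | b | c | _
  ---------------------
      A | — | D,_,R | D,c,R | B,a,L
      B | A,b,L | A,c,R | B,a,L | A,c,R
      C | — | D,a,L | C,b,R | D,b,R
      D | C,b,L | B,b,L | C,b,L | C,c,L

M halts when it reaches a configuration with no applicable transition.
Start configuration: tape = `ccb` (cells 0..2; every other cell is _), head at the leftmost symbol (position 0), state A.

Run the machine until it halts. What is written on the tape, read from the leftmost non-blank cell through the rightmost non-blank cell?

A | __[c]cb_   read c → write c, move R, go to D
D | __c[c]b_   read c → write b, move L, go to C
C | __[c]bb_   read c → write b, move R, go to C
C | __b[b]b_   read b → write a, move L, go to D
D | __[b]ab_   read b → write b, move L, go to B
B | _[_]bab_   read _ → write c, move R, go to A
A | _c[b]ab_   read b → write _, move R, go to D
D | _c_[a]b_   read a → write b, move L, go to C
C | _c[_]bb_   read _ → write b, move R, go to D
D | _cb[b]b_   read b → write b, move L, go to B
B | _c[b]bb_   read b → write c, move R, go to A
A | _cc[b]b_   read b → write _, move R, go to D
D | _cc_[b]_   read b → write b, move L, go to B
B | _cc[_]b_   read _ → write c, move R, go to A
A | _ccc[b]_   read b → write _, move R, go to D
D | _ccc_[_]   read _ → write c, move L, go to C
C | _ccc[_]c   read _ → write b, move R, go to D
D | _cccb[c]   read c → write b, move L, go to C
C | _ccc[b]b   read b → write a, move L, go to D
D | _cc[c]ab   read c → write b, move L, go to C
C | _c[c]bab   read c → write b, move R, go to C
C | _cb[b]ab   read b → write a, move L, go to D
D | _c[b]aab   read b → write b, move L, go to B
B | _[c]baab   read c → write a, move L, go to B
B | [_]abaab   read _ → write c, move R, go to A
A | c[a]baab
The non-blank tape span at halt is cabaab.

cabaab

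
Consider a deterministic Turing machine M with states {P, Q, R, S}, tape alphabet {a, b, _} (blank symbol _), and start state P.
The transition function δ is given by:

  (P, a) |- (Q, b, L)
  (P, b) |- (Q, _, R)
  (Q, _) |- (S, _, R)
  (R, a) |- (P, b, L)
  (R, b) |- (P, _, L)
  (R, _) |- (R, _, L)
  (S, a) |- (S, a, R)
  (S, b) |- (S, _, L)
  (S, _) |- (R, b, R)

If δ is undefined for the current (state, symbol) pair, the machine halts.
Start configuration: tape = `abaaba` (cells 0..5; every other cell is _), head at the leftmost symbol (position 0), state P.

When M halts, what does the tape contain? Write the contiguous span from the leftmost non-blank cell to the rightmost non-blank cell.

state=P head=0 tape=__[a]baaba   (P,a)→(Q,b,L)
state=Q head=-1 tape=_[_]bbaaba   (Q,_)→(S,_,R)
state=S head=0 tape=__[b]baaba   (S,b)→(S,_,L)
state=S head=-1 tape=_[_]_baaba   (S,_)→(R,b,R)
state=R head=0 tape=_b[_]baaba   (R,_)→(R,_,L)
state=R head=-1 tape=_[b]_baaba   (R,b)→(P,_,L)
state=P head=-2 tape=[_]__baaba
The non-blank tape span at halt is baaba.

baaba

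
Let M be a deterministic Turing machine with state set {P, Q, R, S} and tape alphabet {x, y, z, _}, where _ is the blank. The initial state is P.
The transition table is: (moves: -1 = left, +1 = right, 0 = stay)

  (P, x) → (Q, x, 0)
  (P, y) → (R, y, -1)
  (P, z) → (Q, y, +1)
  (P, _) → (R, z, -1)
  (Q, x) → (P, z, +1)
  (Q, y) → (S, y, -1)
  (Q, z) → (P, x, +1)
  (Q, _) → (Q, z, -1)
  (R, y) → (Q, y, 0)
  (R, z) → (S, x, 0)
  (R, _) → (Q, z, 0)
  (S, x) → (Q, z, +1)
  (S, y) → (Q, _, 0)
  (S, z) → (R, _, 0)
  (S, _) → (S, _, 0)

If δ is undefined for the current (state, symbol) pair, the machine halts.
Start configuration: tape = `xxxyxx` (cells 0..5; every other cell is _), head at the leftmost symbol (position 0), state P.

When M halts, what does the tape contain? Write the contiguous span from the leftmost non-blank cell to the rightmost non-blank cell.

zzxyxx

P | [x]xxyxx   read x → write x, move 0, go to Q
Q | [x]xxyxx   read x → write z, move +1, go to P
P | z[x]xyxx   read x → write x, move 0, go to Q
Q | z[x]xyxx   read x → write z, move +1, go to P
P | zz[x]yxx   read x → write x, move 0, go to Q
Q | zz[x]yxx   read x → write z, move +1, go to P
P | zzz[y]xx   read y → write y, move -1, go to R
R | zz[z]yxx   read z → write x, move 0, go to S
S | zz[x]yxx   read x → write z, move +1, go to Q
Q | zzz[y]xx   read y → write y, move -1, go to S
S | zz[z]yxx   read z → write _, move 0, go to R
R | zz[_]yxx   read _ → write z, move 0, go to Q
Q | zz[z]yxx   read z → write x, move +1, go to P
P | zzx[y]xx   read y → write y, move -1, go to R
R | zz[x]yxx
The non-blank tape span at halt is zzxyxx.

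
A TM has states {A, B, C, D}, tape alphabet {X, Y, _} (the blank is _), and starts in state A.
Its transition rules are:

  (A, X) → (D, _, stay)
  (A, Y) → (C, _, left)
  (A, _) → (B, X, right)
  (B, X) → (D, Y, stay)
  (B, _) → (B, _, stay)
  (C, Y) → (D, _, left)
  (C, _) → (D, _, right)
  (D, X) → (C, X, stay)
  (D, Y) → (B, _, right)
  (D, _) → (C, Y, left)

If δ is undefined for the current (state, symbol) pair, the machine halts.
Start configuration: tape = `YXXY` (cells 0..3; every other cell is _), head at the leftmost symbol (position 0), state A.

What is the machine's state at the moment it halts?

B

state=A head=0 tape=_[Y]XXY   (A,Y)→(C,_,left)
state=C head=-1 tape=[_]_XXY   (C,_)→(D,_,right)
state=D head=0 tape=_[_]XXY   (D,_)→(C,Y,left)
state=C head=-1 tape=[_]YXXY   (C,_)→(D,_,right)
state=D head=0 tape=_[Y]XXY   (D,Y)→(B,_,right)
state=B head=1 tape=__[X]XY   (B,X)→(D,Y,stay)
state=D head=1 tape=__[Y]XY   (D,Y)→(B,_,right)
state=B head=2 tape=___[X]Y   (B,X)→(D,Y,stay)
state=D head=2 tape=___[Y]Y   (D,Y)→(B,_,right)
state=B head=3 tape=____[Y]
No transition is defined for (B, Y); M halts in state B.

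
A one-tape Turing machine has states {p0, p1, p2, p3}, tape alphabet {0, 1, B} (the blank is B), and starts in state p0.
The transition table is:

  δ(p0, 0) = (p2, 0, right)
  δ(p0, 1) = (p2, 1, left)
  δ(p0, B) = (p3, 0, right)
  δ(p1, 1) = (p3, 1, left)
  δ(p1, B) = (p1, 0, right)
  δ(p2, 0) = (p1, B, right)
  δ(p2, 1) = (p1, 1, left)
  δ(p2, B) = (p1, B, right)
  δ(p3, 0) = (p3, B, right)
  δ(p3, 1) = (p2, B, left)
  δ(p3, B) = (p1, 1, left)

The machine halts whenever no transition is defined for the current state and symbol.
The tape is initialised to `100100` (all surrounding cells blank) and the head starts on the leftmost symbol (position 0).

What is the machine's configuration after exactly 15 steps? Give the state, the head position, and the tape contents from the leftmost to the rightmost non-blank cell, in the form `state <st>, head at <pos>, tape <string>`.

state=p0 head=0 tape=BB[1]00100   (p0,1)→(p2,1,left)
state=p2 head=-1 tape=B[B]100100   (p2,B)→(p1,B,right)
state=p1 head=0 tape=BB[1]00100   (p1,1)→(p3,1,left)
state=p3 head=-1 tape=B[B]100100   (p3,B)→(p1,1,left)
state=p1 head=-2 tape=[B]1100100   (p1,B)→(p1,0,right)
state=p1 head=-1 tape=0[1]100100   (p1,1)→(p3,1,left)
state=p3 head=-2 tape=[0]1100100   (p3,0)→(p3,B,right)
state=p3 head=-1 tape=B[1]100100   (p3,1)→(p2,B,left)
state=p2 head=-2 tape=[B]B100100   (p2,B)→(p1,B,right)
state=p1 head=-1 tape=B[B]100100   (p1,B)→(p1,0,right)
state=p1 head=0 tape=B0[1]00100   (p1,1)→(p3,1,left)
state=p3 head=-1 tape=B[0]100100   (p3,0)→(p3,B,right)
state=p3 head=0 tape=BB[1]00100   (p3,1)→(p2,B,left)
state=p2 head=-1 tape=B[B]B00100   (p2,B)→(p1,B,right)
state=p1 head=0 tape=BB[B]00100   (p1,B)→(p1,0,right)
state=p1 head=1 tape=BB0[0]0100
After 15 steps: state p1, head at 1, tape 000100.

state p1, head at 1, tape 000100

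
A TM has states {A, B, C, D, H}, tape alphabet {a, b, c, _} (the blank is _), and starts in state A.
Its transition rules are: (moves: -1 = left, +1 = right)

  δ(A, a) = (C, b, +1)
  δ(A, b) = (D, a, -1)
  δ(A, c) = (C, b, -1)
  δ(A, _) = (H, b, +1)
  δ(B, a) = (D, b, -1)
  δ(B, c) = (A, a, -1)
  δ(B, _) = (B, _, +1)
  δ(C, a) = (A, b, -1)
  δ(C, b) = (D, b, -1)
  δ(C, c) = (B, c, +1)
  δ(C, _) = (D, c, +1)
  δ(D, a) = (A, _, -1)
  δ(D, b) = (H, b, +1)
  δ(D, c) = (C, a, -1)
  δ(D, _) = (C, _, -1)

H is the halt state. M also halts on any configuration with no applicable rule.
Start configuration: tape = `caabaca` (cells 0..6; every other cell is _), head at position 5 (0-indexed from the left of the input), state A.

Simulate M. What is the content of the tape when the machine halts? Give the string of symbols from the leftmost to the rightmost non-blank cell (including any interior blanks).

cb_bb_bba

state=A head=5 tape=__caaba[c]a   (A,c)→(C,b,-1)
state=C head=4 tape=__caab[a]ba   (C,a)→(A,b,-1)
state=A head=3 tape=__caa[b]bba   (A,b)→(D,a,-1)
state=D head=2 tape=__ca[a]abba   (D,a)→(A,_,-1)
state=A head=1 tape=__c[a]_abba   (A,a)→(C,b,+1)
state=C head=2 tape=__cb[_]abba   (C,_)→(D,c,+1)
state=D head=3 tape=__cbc[a]bba   (D,a)→(A,_,-1)
state=A head=2 tape=__cb[c]_bba   (A,c)→(C,b,-1)
state=C head=1 tape=__c[b]b_bba   (C,b)→(D,b,-1)
state=D head=0 tape=__[c]bb_bba   (D,c)→(C,a,-1)
state=C head=-1 tape=_[_]abb_bba   (C,_)→(D,c,+1)
state=D head=0 tape=_c[a]bb_bba   (D,a)→(A,_,-1)
state=A head=-1 tape=_[c]_bb_bba   (A,c)→(C,b,-1)
state=C head=-2 tape=[_]b_bb_bba   (C,_)→(D,c,+1)
state=D head=-1 tape=c[b]_bb_bba   (D,b)→(H,b,+1)
state=H head=0 tape=cb[_]bb_bba
The non-blank tape span at halt is cb_bb_bba.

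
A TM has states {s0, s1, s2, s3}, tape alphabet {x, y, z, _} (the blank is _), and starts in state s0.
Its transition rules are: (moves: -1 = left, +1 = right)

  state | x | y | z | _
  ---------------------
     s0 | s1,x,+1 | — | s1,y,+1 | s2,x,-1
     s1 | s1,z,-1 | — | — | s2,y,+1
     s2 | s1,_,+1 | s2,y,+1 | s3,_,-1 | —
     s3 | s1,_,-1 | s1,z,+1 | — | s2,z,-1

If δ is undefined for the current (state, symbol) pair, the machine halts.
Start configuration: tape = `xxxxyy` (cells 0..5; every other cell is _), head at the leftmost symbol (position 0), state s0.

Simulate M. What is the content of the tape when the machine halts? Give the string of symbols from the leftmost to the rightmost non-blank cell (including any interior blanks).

zzyzyyy

state=s0 head=0 tape=_[x]xxxyy_   (s0,x)→(s1,x,+1)
state=s1 head=1 tape=_x[x]xxyy_   (s1,x)→(s1,z,-1)
state=s1 head=0 tape=_[x]zxxyy_   (s1,x)→(s1,z,-1)
state=s1 head=-1 tape=[_]zzxxyy_   (s1,_)→(s2,y,+1)
state=s2 head=0 tape=y[z]zxxyy_   (s2,z)→(s3,_,-1)
state=s3 head=-1 tape=[y]_zxxyy_   (s3,y)→(s1,z,+1)
state=s1 head=0 tape=z[_]zxxyy_   (s1,_)→(s2,y,+1)
state=s2 head=1 tape=zy[z]xxyy_   (s2,z)→(s3,_,-1)
state=s3 head=0 tape=z[y]_xxyy_   (s3,y)→(s1,z,+1)
state=s1 head=1 tape=zz[_]xxyy_   (s1,_)→(s2,y,+1)
state=s2 head=2 tape=zzy[x]xyy_   (s2,x)→(s1,_,+1)
state=s1 head=3 tape=zzy_[x]yy_   (s1,x)→(s1,z,-1)
state=s1 head=2 tape=zzy[_]zyy_   (s1,_)→(s2,y,+1)
state=s2 head=3 tape=zzyy[z]yy_   (s2,z)→(s3,_,-1)
state=s3 head=2 tape=zzy[y]_yy_   (s3,y)→(s1,z,+1)
state=s1 head=3 tape=zzyz[_]yy_   (s1,_)→(s2,y,+1)
state=s2 head=4 tape=zzyzy[y]y_   (s2,y)→(s2,y,+1)
state=s2 head=5 tape=zzyzyy[y]_   (s2,y)→(s2,y,+1)
state=s2 head=6 tape=zzyzyyy[_]
The non-blank tape span at halt is zzyzyyy.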